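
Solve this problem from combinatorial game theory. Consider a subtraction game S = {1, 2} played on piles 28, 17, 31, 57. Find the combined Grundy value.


Subtraction set: {1, 2}
For this subtraction set, G(n) = n mod 3 (period = max + 1 = 3).
Pile 1 (size 28): G(28) = 28 mod 3 = 1
Pile 2 (size 17): G(17) = 17 mod 3 = 2
Pile 3 (size 31): G(31) = 31 mod 3 = 1
Pile 4 (size 57): G(57) = 57 mod 3 = 0
Total Grundy value = XOR of all: 1 XOR 2 XOR 1 XOR 0 = 2

2


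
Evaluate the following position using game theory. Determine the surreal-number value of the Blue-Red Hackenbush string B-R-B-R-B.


Edges (from ground): B-R-B-R-B
By Berlekamp's sign-expansion rule, a Blue-Red Hackenbush stalk has the value of the surreal number whose sign sequence is the edge sequence with B -> + and R -> -.
Sign sequence: +-+-+
Trace the sign expansion in the surreal number tree, starting from 0:
Edge 1: B (sign +) -> bounds (0, +inf), value = 1
Edge 2: R (sign -) -> bounds (0, 1), value = 1/2
Edge 3: B (sign +) -> bounds (1/2, 1), value = 3/4
Edge 4: R (sign -) -> bounds (1/2, 3/4), value = 5/8
Edge 5: B (sign +) -> bounds (5/8, 3/4), value = 11/16
Game value = 11/16

11/16


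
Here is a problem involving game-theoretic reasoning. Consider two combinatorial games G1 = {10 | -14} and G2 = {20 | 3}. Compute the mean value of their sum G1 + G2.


G1 = {10 | -14}, G2 = {20 | 3}
Each is a switch {a | b} with numbers a > b; its mean value is (a + b)/2, and mean value is additive over game sums: m(G1 + G2) = m(G1) + m(G2).
Mean of G1 = (10 + (-14))/2 = -4/2 = -2
Mean of G2 = (20 + (3))/2 = 23/2 = 23/2
Mean of G1 + G2 = -2 + 23/2 = 19/2

19/2


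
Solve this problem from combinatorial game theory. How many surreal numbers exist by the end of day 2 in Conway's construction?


Day 0: {|} = 0 is born. Count = 1.
Day n: the number of surreal numbers born by day n is 2^(n+1) - 1.
By day 0: 2^1 - 1 = 1
By day 1: 2^2 - 1 = 3
By day 2: 2^3 - 1 = 7
By day 2: 7 surreal numbers.

7


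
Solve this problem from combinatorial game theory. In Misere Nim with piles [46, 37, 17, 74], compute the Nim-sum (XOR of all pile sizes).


We need the XOR (exclusive or) of all pile sizes.
After XOR-ing pile 1 (size 46): 0 XOR 46 = 46
After XOR-ing pile 2 (size 37): 46 XOR 37 = 11
After XOR-ing pile 3 (size 17): 11 XOR 17 = 26
After XOR-ing pile 4 (size 74): 26 XOR 74 = 80
The Nim-value of this position is 80.

80


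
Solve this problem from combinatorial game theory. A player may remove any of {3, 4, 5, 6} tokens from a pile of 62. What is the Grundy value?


The subtraction set is S = {3, 4, 5, 6}.
G(k) = mex{ G(k - s) : s in S, s <= k }. We compute iteratively: G(0) = 0.
G(1) = mex({}) = 0
G(2) = mex({}) = 0
G(3) = mex({0}) = 1
G(4) = mex({0}) = 1
G(5) = mex({0}) = 1
G(6) = mex({0, 1}) = 2
G(7) = mex({0, 1}) = 2
G(8) = mex({0, 1}) = 2
G(9) = mex({1, 2}) = 0
G(10) = mex({1, 2}) = 0
G(11) = mex({1, 2}) = 0
G(12) = mex({0, 2}) = 1
G(13) = mex({0, 2}) = 1
G(14) = mex({0, 2}) = 1
Observe that G(9)..G(14) = 0, 0, 0, 1, 1, 1 repeats G(0)..G(5) = 0, 0, 0, 1, 1, 1.
For k >= max(S) = 6, G(k) is determined by the previous 6 values G(k-6)..G(k-1); a window of 6 consecutive values has recurred shifted by 9, so by induction G(k + 9) = G(k) for all k >= 0: the sequence is periodic from the start with period 9.
One period: G(0..8) = 0, 0, 0, 1, 1, 1, 2, 2, 2.
62 mod 9 = 8, so G(62) = G(8) = 2.

2


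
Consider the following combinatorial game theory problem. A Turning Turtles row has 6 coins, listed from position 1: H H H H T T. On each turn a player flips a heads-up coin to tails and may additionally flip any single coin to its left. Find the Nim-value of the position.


Coins: H H H H T T
Key fact: a single head at position k behaves exactly like a Nim heap of size k (turning it to T and optionally flipping a coin at j < k corresponds to moving the heap from k to j, or to 0), and heads combine as a disjunctive sum (two heads at the same place would cancel, matching j XOR j = 0). So the Nim-value is the XOR of the 1-indexed positions of the heads.
Face-up positions (1-indexed): [1, 2, 3, 4]
XOR 0 with 1: 0 XOR 1 = 1
XOR 1 with 2: 1 XOR 2 = 3
XOR 3 with 3: 3 XOR 3 = 0
XOR 0 with 4: 0 XOR 4 = 4
Nim-value = 4

4


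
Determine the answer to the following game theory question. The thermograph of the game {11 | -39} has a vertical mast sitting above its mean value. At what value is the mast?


Game = {11 | -39}, a switch {a | b} with numbers a > b.
Its thermograph has left wall a - t and right wall b + t, which meet at t = (a - b)/2, where both equal (a + b)/2. So the mast (mean value) is at (a + b)/2.
Mean = (11 + (-39))/2 = -28/2 = -14

-14


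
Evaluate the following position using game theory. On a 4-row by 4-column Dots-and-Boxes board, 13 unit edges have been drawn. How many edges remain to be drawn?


Grid: 4 x 4 boxes, i.e. 5 rows and 5 columns of dots.
Horizontal edges: (rows + 1) * cols = 5 * 4 = 20
Vertical edges: rows * (cols + 1) = 4 * 5 = 20
Total edges: 20 + 20 = 40
Edges drawn: 13
Remaining: 40 - 13 = 27

27


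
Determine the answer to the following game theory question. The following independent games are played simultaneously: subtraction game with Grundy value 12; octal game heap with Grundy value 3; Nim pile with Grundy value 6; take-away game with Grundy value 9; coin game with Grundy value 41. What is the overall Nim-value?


By the Sprague-Grundy theorem, the Grundy value of a sum of games is the XOR of individual Grundy values.
subtraction game: Grundy value = 12. Running XOR: 0 XOR 12 = 12
octal game heap: Grundy value = 3. Running XOR: 12 XOR 3 = 15
Nim pile: Grundy value = 6. Running XOR: 15 XOR 6 = 9
take-away game: Grundy value = 9. Running XOR: 9 XOR 9 = 0
coin game: Grundy value = 41. Running XOR: 0 XOR 41 = 41
The combined Grundy value is 41.

41


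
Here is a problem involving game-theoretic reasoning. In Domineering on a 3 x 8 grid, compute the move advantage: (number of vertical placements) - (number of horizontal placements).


Board is 3 x 8 (rows x cols).
Left (vertical) placements: (rows-1) * cols = 2 * 8 = 16
Right (horizontal) placements: rows * (cols-1) = 3 * 7 = 21
Advantage = Left - Right = 16 - 21 = -5

-5


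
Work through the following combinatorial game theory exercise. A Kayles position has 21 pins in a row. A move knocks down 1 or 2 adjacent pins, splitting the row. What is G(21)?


Kayles: a move removes 1 or 2 adjacent pins from a contiguous row.
Removing pins from a row of k leaves two independent rows (a, b) with a + b = k - 1 (one pin) or a + b = k - 2 (two pins); an end removal gives a = 0.
By Sprague-Grundy, G(k) = mex{ G(a) XOR G(b) } over all these splits. G(0) = 0.
G(1): splits (0,0):0^0=0 -> mex({0}) = 1
G(2): splits (0,1):0^1=1 (0,0):0^0=0 -> mex({0, 1}) = 2
G(3): splits (0,2):0^2=2 (1,1):1^1=0 (0,1):0^1=1 -> mex({0, 1, 2}) = 3
G(4): splits (0,3):0^3=3 (1,2):1^2=3 (0,2):0^2=2 (1,1):1^1=0 -> mex({0, 2, 3}) = 1
G(5): splits (0,4):0^1=1 (1,3):1^3=2 (2,2):2^2=0 (0,3):0^3=3 (1,2):1^2=3 -> mex({0, 1, 2, 3}) = 4
G(6) = mex({0, 1, 2, 4}) = 3
G(7) = mex({0, 1, 3, 4, 5}) = 2
G(8) = mex({0, 2, 3, 5, 6}) = 1
G(9) = mex({0, 1, 2, 3, 6, 7}) = 4
G(10) = mex({0, 1, 3, 4, 5, 7}) = 2
G(11) = mex({0, 1, 2, 3, 4, 5}) = 6
G(12) = mex({0, 1, 2, 3, 5, 6, 7}) = 4
G(13) = mex({0, 2, 3, 4, 6, 7}) = 1
G(14) = mex({0, 1, 4, 5, 6, 7}) = 2
G(15) = mex({0, 1, 2, 3, 4, 5, 6}) = 7
G(16) = mex({0, 2, 3, 5, 6, 7}) = 1
G(17) = mex({0, 1, 2, 3, 5, 6, 7}) = 4
G(18) = mex({0, 1, 2, 4, 5, 6}) = 3
G(19) = mex({0, 1, 3, 4, 5, 7}) = 2
G(20) = mex({0, 2, 3, 4, 5, 6, 7}) = 1
G(21) = mex({0, 1, 2, 3, 5, 6, 7}) = 4
Therefore G(21) = 4.

4


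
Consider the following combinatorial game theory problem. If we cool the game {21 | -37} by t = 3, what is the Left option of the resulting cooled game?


Original game: {21 | -37} (a switch {a | b} with a > b).
Cooling by t (for t below the temperature (a - b)/2 = 29) taxes each move by t: {a | b} cooled by t is {a - t | b + t}.
Cooling amount: t = 3
Cooled Left option: 21 - 3 = 18
Cooled Right option: -37 + 3 = -34
Cooled game: {18 | -34}
Left option = 18

18


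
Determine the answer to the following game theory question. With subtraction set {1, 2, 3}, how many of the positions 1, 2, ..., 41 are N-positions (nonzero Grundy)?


Subtraction set S = {1, 2, 3}, so G(n) = n mod 4.
G(n) = 0 when n is a multiple of 4.
Multiples of 4 in [1, 41]: 10
N-positions (nonzero Grundy) = 41 - 10 = 31

31


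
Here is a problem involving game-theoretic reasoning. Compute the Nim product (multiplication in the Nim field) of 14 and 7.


Nim multiplication is bilinear over XOR: (u XOR v) * w = (u*w) XOR (v*w).
So we split each operand into its bit components and XOR the pairwise Nim products.
14 = 2 + 4 + 8 (as XOR of powers of 2).
7 = 1 + 2 + 4 (as XOR of powers of 2).
Using the standard Nim-product table on single bits:
  2*2 = 3,   2*4 = 8,   2*8 = 12,
  4*4 = 6,   4*8 = 11,  8*8 = 13,
and  1*x = x (identity), k*l = l*k (commutative).
Pairwise Nim products:
  2 * 1 = 2
  2 * 2 = 3
  2 * 4 = 8
  4 * 1 = 4
  4 * 2 = 8
  4 * 4 = 6
  8 * 1 = 8
  8 * 2 = 12
  8 * 4 = 11
XOR them: 2 XOR 3 XOR 8 XOR 4 XOR 8 XOR 6 XOR 8 XOR 12 XOR 11 = 12.
Result: 14 * 7 = 12 (in Nim).

12


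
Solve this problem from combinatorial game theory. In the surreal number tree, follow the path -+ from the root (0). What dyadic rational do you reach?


Sign expansion: -+
Rule: track bounds (lo, hi), initially (-inf, +inf). On '+', the current value becomes lo and we move to the simplest number in (value, hi): value + 1 if hi = +inf, otherwise the midpoint (value + hi)/2. On '-', the current value becomes hi and we move to value - 1 if lo = -inf, otherwise the midpoint (lo + value)/2.
Start at 0.
Step 1: sign = -, move left. Bounds: (-inf, 0). Value = -1
Step 2: sign = +, move right. Bounds: (-1, 0). Value = -1/2
The surreal number with sign expansion -+ is -1/2.

-1/2


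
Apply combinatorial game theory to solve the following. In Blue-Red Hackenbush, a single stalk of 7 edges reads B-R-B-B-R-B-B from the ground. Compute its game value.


Edges (from ground): B-R-B-B-R-B-B
By Berlekamp's sign-expansion rule, a Blue-Red Hackenbush stalk has the value of the surreal number whose sign sequence is the edge sequence with B -> + and R -> -.
Sign sequence: +-++-++
Trace the sign expansion in the surreal number tree, starting from 0:
Edge 1: B (sign +) -> bounds (0, +inf), value = 1
Edge 2: R (sign -) -> bounds (0, 1), value = 1/2
Edge 3: B (sign +) -> bounds (1/2, 1), value = 3/4
Edge 4: B (sign +) -> bounds (3/4, 1), value = 7/8
Edge 5: R (sign -) -> bounds (3/4, 7/8), value = 13/16
Edge 6: B (sign +) -> bounds (13/16, 7/8), value = 27/32
Edge 7: B (sign +) -> bounds (27/32, 7/8), value = 55/64
Game value = 55/64

55/64


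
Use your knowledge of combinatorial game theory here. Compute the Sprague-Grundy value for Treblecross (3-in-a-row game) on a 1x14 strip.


Treblecross: place X on empty cells; 3-in-a-row wins.
Playing within two cells of an existing X lets the opponent win at once, so sensible play treats the cells i-2..i+2 around each X as dead. The player left with no safe cell loses, so this is a normal-play take-away game on strips of safe cells.
Placing X at cell i (0-indexed) of a strip of k safe cells leaves independent strips of sizes max(0, i-2) and max(0, k-i-3). Hence G(k) = mex{ G(max(0,i-2)) XOR G(max(0,k-i-3)) : 0 <= i < k }, with G(0) = 0.
G(1): splits (0,0):0^0=0 -> mex({0}) = 1
G(2): splits (0,0):0^0=0 -> mex({0}) = 1
G(3): splits (0,0):0^0=0 -> mex({0}) = 1
G(4): splits (0,1):0^1=1 (0,0):0^0=0 -> mex({0, 1}) = 2
G(5): splits (0,2):0^1=1 (0,1):0^1=1 (0,0):0^0=0 -> mex({0, 1}) = 2
G(6) = mex({1}) = 0
G(7) = mex({0, 1, 2}) = 3
G(8) = mex({0, 1, 2}) = 3
G(9) = mex({0, 2}) = 1
G(10) = mex({0, 2, 3}) = 1
G(11) = mex({0, 3}) = 1
G(12) = mex({1, 3}) = 0
G(13) = mex({0, 1, 2, 3}) = 4
G(14) = mex({0, 1, 2}) = 3
Therefore G(14) = 3.

3


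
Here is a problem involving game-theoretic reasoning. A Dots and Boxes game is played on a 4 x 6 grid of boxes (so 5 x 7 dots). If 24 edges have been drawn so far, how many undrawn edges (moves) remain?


Grid: 4 x 6 boxes, i.e. 5 rows and 7 columns of dots.
Horizontal edges: (rows + 1) * cols = 5 * 6 = 30
Vertical edges: rows * (cols + 1) = 4 * 7 = 28
Total edges: 30 + 28 = 58
Edges drawn: 24
Remaining: 58 - 24 = 34

34


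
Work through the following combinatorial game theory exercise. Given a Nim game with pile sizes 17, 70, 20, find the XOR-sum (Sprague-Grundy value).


We need the XOR (exclusive or) of all pile sizes.
After XOR-ing pile 1 (size 17): 0 XOR 17 = 17
After XOR-ing pile 2 (size 70): 17 XOR 70 = 87
After XOR-ing pile 3 (size 20): 87 XOR 20 = 67
The Nim-value of this position is 67.

67


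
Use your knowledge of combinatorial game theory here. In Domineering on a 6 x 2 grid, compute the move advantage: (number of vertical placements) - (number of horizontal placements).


Board is 6 x 2 (rows x cols).
Left (vertical) placements: (rows-1) * cols = 5 * 2 = 10
Right (horizontal) placements: rows * (cols-1) = 6 * 1 = 6
Advantage = Left - Right = 10 - 6 = 4

4


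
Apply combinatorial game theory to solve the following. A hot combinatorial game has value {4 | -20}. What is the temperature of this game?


The game is {4 | -20}, a switch {a | b} with numbers a > b.
Cooling {a | b} by t gives {a - t | b + t}, which stops being hot when a - t = b + t, i.e. at t = (a - b)/2. So the temperature of a switch is (a - b)/2.
Temperature = (Left option - Right option) / 2
= (4 - (-20)) / 2
= 24 / 2
= 12

12


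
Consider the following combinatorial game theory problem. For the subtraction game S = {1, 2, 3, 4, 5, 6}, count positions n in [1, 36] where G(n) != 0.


Subtraction set S = {1, 2, 3, 4, 5, 6}, so G(n) = n mod 7.
G(n) = 0 when n is a multiple of 7.
Multiples of 7 in [1, 36]: 5
N-positions (nonzero Grundy) = 36 - 5 = 31

31


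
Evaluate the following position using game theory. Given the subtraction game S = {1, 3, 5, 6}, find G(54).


The subtraction set is S = {1, 3, 5, 6}.
G(k) = mex{ G(k - s) : s in S, s <= k }. We compute iteratively: G(0) = 0.
G(1) = mex({0}) = 1
G(2) = mex({1}) = 0
G(3) = mex({0}) = 1
G(4) = mex({1}) = 0
G(5) = mex({0}) = 1
G(6) = mex({0, 1}) = 2
G(7) = mex({0, 1, 2}) = 3
G(8) = mex({0, 1, 3}) = 2
G(9) = mex({0, 1, 2}) = 3
G(10) = mex({0, 1, 3}) = 2
G(11) = mex({1, 2}) = 0
G(12) = mex({0, 2, 3}) = 1
G(13) = mex({1, 2, 3}) = 0
G(14) = mex({0, 2, 3}) = 1
G(15) = mex({1, 2, 3}) = 0
G(16) = mex({0, 2}) = 1
Observe that G(11)..G(16) = 0, 1, 0, 1, 0, 1 repeats G(0)..G(5) = 0, 1, 0, 1, 0, 1.
For k >= max(S) = 6, G(k) is determined by the previous 6 values G(k-6)..G(k-1); a window of 6 consecutive values has recurred shifted by 11, so by induction G(k + 11) = G(k) for all k >= 0: the sequence is periodic from the start with period 11.
One period: G(0..10) = 0, 1, 0, 1, 0, 1, 2, 3, 2, 3, 2.
54 mod 11 = 10, so G(54) = G(10) = 2.

2


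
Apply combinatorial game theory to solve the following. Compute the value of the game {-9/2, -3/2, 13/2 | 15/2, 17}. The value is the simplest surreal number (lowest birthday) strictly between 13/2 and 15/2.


Left options: {-9/2, -3/2, 13/2}, max = 13/2
Right options: {15/2, 17}, min = 15/2
All options are numbers and max(Left) < min(Right), so by the simplicity theorem the value is the simplest (earliest-born) number strictly between 13/2 and 15/2.
The only integer strictly between 13/2 and 15/2 is 7.
No non-integer in the interval can be simpler: if x is a non-integer in the interval, then floor(x) or ceil(x) also lies in the interval (the interval contains an integer), and both are proper prefixes of x's sign expansion, i.e. born earlier. So the game value is 7.
Game value = 7

7


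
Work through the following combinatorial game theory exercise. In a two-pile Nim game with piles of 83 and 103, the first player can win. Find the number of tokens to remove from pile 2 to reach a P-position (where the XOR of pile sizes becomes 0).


Piles: 83 and 103
Current XOR: 83 XOR 103 = 52 (non-zero, so this is an N-position).
To make the XOR zero, we need to find a move that balances the piles.
For pile 2 (size 103): target = 103 XOR 52 = 83
We reduce pile 2 from 103 to 83.
Tokens removed: 103 - 83 = 20
Verification: 83 XOR 83 = 0

20


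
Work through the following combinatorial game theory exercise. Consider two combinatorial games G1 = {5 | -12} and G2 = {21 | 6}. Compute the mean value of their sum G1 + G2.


G1 = {5 | -12}, G2 = {21 | 6}
Each is a switch {a | b} with numbers a > b; its mean value is (a + b)/2, and mean value is additive over game sums: m(G1 + G2) = m(G1) + m(G2).
Mean of G1 = (5 + (-12))/2 = -7/2 = -7/2
Mean of G2 = (21 + (6))/2 = 27/2 = 27/2
Mean of G1 + G2 = -7/2 + 27/2 = 10

10


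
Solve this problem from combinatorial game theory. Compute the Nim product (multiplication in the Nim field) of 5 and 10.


Nim multiplication is bilinear over XOR: (u XOR v) * w = (u*w) XOR (v*w).
So we split each operand into its bit components and XOR the pairwise Nim products.
5 = 1 + 4 (as XOR of powers of 2).
10 = 2 + 8 (as XOR of powers of 2).
Using the standard Nim-product table on single bits:
  2*2 = 3,   2*4 = 8,   2*8 = 12,
  4*4 = 6,   4*8 = 11,  8*8 = 13,
and  1*x = x (identity), k*l = l*k (commutative).
Pairwise Nim products:
  1 * 2 = 2
  1 * 8 = 8
  4 * 2 = 8
  4 * 8 = 11
XOR them: 2 XOR 8 XOR 8 XOR 11 = 9.
Result: 5 * 10 = 9 (in Nim).

9


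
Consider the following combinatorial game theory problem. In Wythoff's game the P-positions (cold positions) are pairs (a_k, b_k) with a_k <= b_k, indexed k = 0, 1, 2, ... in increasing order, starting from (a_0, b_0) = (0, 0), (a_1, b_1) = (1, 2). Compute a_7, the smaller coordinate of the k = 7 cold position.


By Wythoff's theorem, a_k = floor(k * phi) and b_k = floor(k * phi^2) = a_k + k, where phi = (1 + sqrt(5))/2 is the golden ratio.
phi = (1 + sqrt(5))/2 = 1.618034
k = 7
k * phi = 7 * 1.618034 = 11.326238
a_7 = floor(k * phi) = 11

11


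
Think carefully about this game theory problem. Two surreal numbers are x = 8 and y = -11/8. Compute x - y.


x = 8, y = -11/8
Converting to common denominator: 8
x = 64/8, y = -11/8
x - y = 8 - -11/8 = 75/8

75/8


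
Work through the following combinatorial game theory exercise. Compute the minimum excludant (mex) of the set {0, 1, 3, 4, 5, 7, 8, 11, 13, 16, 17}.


Set = {0, 1, 3, 4, 5, 7, 8, 11, 13, 16, 17}
0 is in the set.
1 is in the set.
2 is NOT in the set. This is the mex.
mex = 2

2


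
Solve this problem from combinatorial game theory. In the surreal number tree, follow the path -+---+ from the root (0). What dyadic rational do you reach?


Sign expansion: -+---+
Rule: track bounds (lo, hi), initially (-inf, +inf). On '+', the current value becomes lo and we move to the simplest number in (value, hi): value + 1 if hi = +inf, otherwise the midpoint (value + hi)/2. On '-', the current value becomes hi and we move to value - 1 if lo = -inf, otherwise the midpoint (lo + value)/2.
Start at 0.
Step 1: sign = -, move left. Bounds: (-inf, 0). Value = -1
Step 2: sign = +, move right. Bounds: (-1, 0). Value = -1/2
Step 3: sign = -, move left. Bounds: (-1, -1/2). Value = -3/4
Step 4: sign = -, move left. Bounds: (-1, -3/4). Value = -7/8
Step 5: sign = -, move left. Bounds: (-1, -7/8). Value = -15/16
Step 6: sign = +, move right. Bounds: (-15/16, -7/8). Value = -29/32
The surreal number with sign expansion -+---+ is -29/32.

-29/32


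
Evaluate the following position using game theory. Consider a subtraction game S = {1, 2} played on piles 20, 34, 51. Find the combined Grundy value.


Subtraction set: {1, 2}
For this subtraction set, G(n) = n mod 3 (period = max + 1 = 3).
Pile 1 (size 20): G(20) = 20 mod 3 = 2
Pile 2 (size 34): G(34) = 34 mod 3 = 1
Pile 3 (size 51): G(51) = 51 mod 3 = 0
Total Grundy value = XOR of all: 2 XOR 1 XOR 0 = 3

3


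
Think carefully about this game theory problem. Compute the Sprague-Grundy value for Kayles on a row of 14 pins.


Kayles: a move removes 1 or 2 adjacent pins from a contiguous row.
Removing pins from a row of k leaves two independent rows (a, b) with a + b = k - 1 (one pin) or a + b = k - 2 (two pins); an end removal gives a = 0.
By Sprague-Grundy, G(k) = mex{ G(a) XOR G(b) } over all these splits. G(0) = 0.
G(1): splits (0,0):0^0=0 -> mex({0}) = 1
G(2): splits (0,1):0^1=1 (0,0):0^0=0 -> mex({0, 1}) = 2
G(3): splits (0,2):0^2=2 (1,1):1^1=0 (0,1):0^1=1 -> mex({0, 1, 2}) = 3
G(4): splits (0,3):0^3=3 (1,2):1^2=3 (0,2):0^2=2 (1,1):1^1=0 -> mex({0, 2, 3}) = 1
G(5): splits (0,4):0^1=1 (1,3):1^3=2 (2,2):2^2=0 (0,3):0^3=3 (1,2):1^2=3 -> mex({0, 1, 2, 3}) = 4
G(6) = mex({0, 1, 2, 4}) = 3
G(7) = mex({0, 1, 3, 4, 5}) = 2
G(8) = mex({0, 2, 3, 5, 6}) = 1
G(9) = mex({0, 1, 2, 3, 6, 7}) = 4
G(10) = mex({0, 1, 3, 4, 5, 7}) = 2
G(11) = mex({0, 1, 2, 3, 4, 5}) = 6
G(12) = mex({0, 1, 2, 3, 5, 6, 7}) = 4
G(13) = mex({0, 2, 3, 4, 6, 7}) = 1
G(14) = mex({0, 1, 4, 5, 6, 7}) = 2
Therefore G(14) = 2.

2


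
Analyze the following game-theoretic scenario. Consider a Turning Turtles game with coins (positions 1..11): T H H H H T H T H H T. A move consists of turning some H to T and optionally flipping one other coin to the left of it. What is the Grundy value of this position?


Coins: T H H H H T H T H H T
Key fact: a single head at position k behaves exactly like a Nim heap of size k (turning it to T and optionally flipping a coin at j < k corresponds to moving the heap from k to j, or to 0), and heads combine as a disjunctive sum (two heads at the same place would cancel, matching j XOR j = 0). So the Nim-value is the XOR of the 1-indexed positions of the heads.
Face-up positions (1-indexed): [2, 3, 4, 5, 7, 9, 10]
XOR 0 with 2: 0 XOR 2 = 2
XOR 2 with 3: 2 XOR 3 = 1
XOR 1 with 4: 1 XOR 4 = 5
XOR 5 with 5: 5 XOR 5 = 0
XOR 0 with 7: 0 XOR 7 = 7
XOR 7 with 9: 7 XOR 9 = 14
XOR 14 with 10: 14 XOR 10 = 4
Nim-value = 4

4


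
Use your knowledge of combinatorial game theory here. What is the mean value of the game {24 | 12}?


Game = {24 | 12}, a switch {a | b} with numbers a > b.
Its thermograph has left wall a - t and right wall b + t, which meet at t = (a - b)/2, where both equal (a + b)/2. So the mast (mean value) is at (a + b)/2.
Mean = (24 + (12))/2 = 36/2 = 18

18


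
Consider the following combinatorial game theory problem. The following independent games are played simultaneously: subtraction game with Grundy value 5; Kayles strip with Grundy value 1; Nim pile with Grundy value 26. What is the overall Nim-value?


By the Sprague-Grundy theorem, the Grundy value of a sum of games is the XOR of individual Grundy values.
subtraction game: Grundy value = 5. Running XOR: 0 XOR 5 = 5
Kayles strip: Grundy value = 1. Running XOR: 5 XOR 1 = 4
Nim pile: Grundy value = 26. Running XOR: 4 XOR 26 = 30
The combined Grundy value is 30.

30


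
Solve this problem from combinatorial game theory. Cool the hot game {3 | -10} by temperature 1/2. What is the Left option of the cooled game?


Original game: {3 | -10} (a switch {a | b} with a > b).
Cooling by t (for t below the temperature (a - b)/2 = 13/2) taxes each move by t: {a | b} cooled by t is {a - t | b + t}.
Cooling amount: t = 1/2
Cooled Left option: 3 - 1/2 = 5/2
Cooled Right option: -10 + 1/2 = -19/2
Cooled game: {5/2 | -19/2}
Left option = 5/2

5/2


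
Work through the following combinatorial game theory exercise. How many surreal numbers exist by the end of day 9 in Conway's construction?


Day 0: {|} = 0 is born. Count = 1.
Day n: the number of surreal numbers born by day n is 2^(n+1) - 1.
By day 0: 2^1 - 1 = 1
By day 1: 2^2 - 1 = 3
By day 2: 2^3 - 1 = 7
By day 3: 2^4 - 1 = 15
By day 4: 2^5 - 1 = 31
By day 5: 2^6 - 1 = 63
By day 6: 2^7 - 1 = 127
By day 7: 2^8 - 1 = 255
By day 8: 2^9 - 1 = 511
By day 9: 2^10 - 1 = 1023
By day 9: 1023 surreal numbers.

1023


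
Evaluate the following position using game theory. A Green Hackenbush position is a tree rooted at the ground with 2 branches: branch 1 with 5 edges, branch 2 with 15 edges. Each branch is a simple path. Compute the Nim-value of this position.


The tree has 2 branches from the ground vertex.
In Green Hackenbush, the Nim-value of a simple path of length k is k.
Branch 1: length 5, Nim-value = 5
Branch 2: length 15, Nim-value = 15
Total Nim-value = XOR of all branch values:
0 XOR 5 = 5
5 XOR 15 = 10
Nim-value of the tree = 10

10


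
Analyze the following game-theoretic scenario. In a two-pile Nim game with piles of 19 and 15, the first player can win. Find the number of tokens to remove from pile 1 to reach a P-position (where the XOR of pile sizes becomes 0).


Piles: 19 and 15
Current XOR: 19 XOR 15 = 28 (non-zero, so this is an N-position).
To make the XOR zero, we need to find a move that balances the piles.
For pile 1 (size 19): target = 19 XOR 28 = 15
We reduce pile 1 from 19 to 15.
Tokens removed: 19 - 15 = 4
Verification: 15 XOR 15 = 0

4


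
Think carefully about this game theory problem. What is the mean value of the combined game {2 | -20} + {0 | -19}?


G1 = {2 | -20}, G2 = {0 | -19}
Each is a switch {a | b} with numbers a > b; its mean value is (a + b)/2, and mean value is additive over game sums: m(G1 + G2) = m(G1) + m(G2).
Mean of G1 = (2 + (-20))/2 = -18/2 = -9
Mean of G2 = (0 + (-19))/2 = -19/2 = -19/2
Mean of G1 + G2 = -9 + -19/2 = -37/2

-37/2


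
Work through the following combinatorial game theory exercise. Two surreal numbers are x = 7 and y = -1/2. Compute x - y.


x = 7, y = -1/2
Converting to common denominator: 2
x = 14/2, y = -1/2
x - y = 7 - -1/2 = 15/2

15/2


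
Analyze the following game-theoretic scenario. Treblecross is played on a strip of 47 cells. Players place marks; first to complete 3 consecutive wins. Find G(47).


Treblecross: place X on empty cells; 3-in-a-row wins.
Playing within two cells of an existing X lets the opponent win at once, so sensible play treats the cells i-2..i+2 around each X as dead. The player left with no safe cell loses, so this is a normal-play take-away game on strips of safe cells.
Placing X at cell i (0-indexed) of a strip of k safe cells leaves independent strips of sizes max(0, i-2) and max(0, k-i-3). Hence G(k) = mex{ G(max(0,i-2)) XOR G(max(0,k-i-3)) : 0 <= i < k }, with G(0) = 0.
G(1): splits (0,0):0^0=0 -> mex({0}) = 1
G(2): splits (0,0):0^0=0 -> mex({0}) = 1
G(3): splits (0,0):0^0=0 -> mex({0}) = 1
G(4): splits (0,1):0^1=1 (0,0):0^0=0 -> mex({0, 1}) = 2
G(5): splits (0,2):0^1=1 (0,1):0^1=1 (0,0):0^0=0 -> mex({0, 1}) = 2
G(6) = mex({1}) = 0
G(7) = mex({0, 1, 2}) = 3
G(8) = mex({0, 1, 2}) = 3
G(9) = mex({0, 2}) = 1
G(10) = mex({0, 2, 3}) = 1
G(11) = mex({0, 3}) = 1
G(12) = mex({1, 3}) = 0
G(13) = mex({0, 1, 2, 3}) = 4
G(14) = mex({0, 1, 2}) = 3
G(15) = mex({0, 1, 2}) = 3
G(16) = mex({0, 1, 2, 4}) = 3
G(17) = mex({0, 1, 3, 4}) = 2
G(18) = mex({0, 1, 3, 4}) = 2
G(19) = mex({0, 1, 3, 5}) = 2
G(20) = mex({0, 1, 2, 3, 5}) = 4
G(21) = mex({0, 1, 2, 3, 5}) = 4
G(22) = mex({1, 2, 6}) = 0
G(23) = mex({0, 1, 2, 3, 4, 6}) = 5
G(24) = mex({0, 1, 2, 3, 4}) = 5
G(25) = mex({0, 1, 3, 4, 7}) = 2
G(26) = mex({0, 1, 3, 4, 5, 7}) = 2
G(27) = mex({0, 1, 3, 5}) = 2
G(28) = mex({0, 1, 2, 5}) = 3
G(29) = mex({0, 1, 2, 4, 5, 6}) = 3
G(30) = mex({1, 2, 4, 6}) = 0
G(31) = mex({0, 1, 2, 3, 4, 6}) = 5
G(32) = mex({1, 2, 3, 4, 7}) = 0
G(33) = mex({0, 3, 7}) = 1
G(34) = mex({0, 2, 3, 5, 7}) = 1
G(35) = mex({0, 2, 3, 5, 6}) = 1
G(36) = mex({0, 1, 2, 5, 6}) = 3
G(37) = mex({0, 1, 2, 4, 5, 6}) = 3
G(38) = mex({0, 1, 2, 4}) = 3
G(39) = mex({0, 1, 2, 3, 4, 7}) = 5
G(40) = mex({0, 1, 2, 3, 4, 5, 7}) = 6
G(41) = mex({0, 1, 2, 3, 5, 7}) = 4
G(42) = mex({0, 1, 2, 3, 5, 6, 7}) = 4
G(43) = mex({0, 2, 3, 5, 6}) = 1
G(44) = mex({1, 2, 3, 4, 5, 6}) = 0
G(45) = mex({0, 1, 2, 3, 4, 6, 7}) = 5
G(46) = mex({0, 1, 2, 3, 4, 7}) = 5
G(47) = mex({0, 1, 2, 3, 4, 5, 7}) = 6
Therefore G(47) = 6.

6


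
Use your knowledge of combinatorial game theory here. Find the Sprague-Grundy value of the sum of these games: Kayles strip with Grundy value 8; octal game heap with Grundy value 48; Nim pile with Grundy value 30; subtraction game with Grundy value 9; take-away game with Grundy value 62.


By the Sprague-Grundy theorem, the Grundy value of a sum of games is the XOR of individual Grundy values.
Kayles strip: Grundy value = 8. Running XOR: 0 XOR 8 = 8
octal game heap: Grundy value = 48. Running XOR: 8 XOR 48 = 56
Nim pile: Grundy value = 30. Running XOR: 56 XOR 30 = 38
subtraction game: Grundy value = 9. Running XOR: 38 XOR 9 = 47
take-away game: Grundy value = 62. Running XOR: 47 XOR 62 = 17
The combined Grundy value is 17.

17


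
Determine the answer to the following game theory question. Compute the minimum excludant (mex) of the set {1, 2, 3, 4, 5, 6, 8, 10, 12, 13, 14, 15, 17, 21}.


Set = {1, 2, 3, 4, 5, 6, 8, 10, 12, 13, 14, 15, 17, 21}
0 is NOT in the set. This is the mex.
mex = 0

0


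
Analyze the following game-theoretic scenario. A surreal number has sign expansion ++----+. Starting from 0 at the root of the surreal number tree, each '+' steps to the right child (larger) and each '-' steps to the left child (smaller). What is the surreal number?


Sign expansion: ++----+
Rule: track bounds (lo, hi), initially (-inf, +inf). On '+', the current value becomes lo and we move to the simplest number in (value, hi): value + 1 if hi = +inf, otherwise the midpoint (value + hi)/2. On '-', the current value becomes hi and we move to value - 1 if lo = -inf, otherwise the midpoint (lo + value)/2.
Start at 0.
Step 1: sign = +, move right. Bounds: (0, +inf). Value = 1
Step 2: sign = +, move right. Bounds: (1, +inf). Value = 2
Step 3: sign = -, move left. Bounds: (1, 2). Value = 3/2
Step 4: sign = -, move left. Bounds: (1, 3/2). Value = 5/4
Step 5: sign = -, move left. Bounds: (1, 5/4). Value = 9/8
Step 6: sign = -, move left. Bounds: (1, 9/8). Value = 17/16
Step 7: sign = +, move right. Bounds: (17/16, 9/8). Value = 35/32
The surreal number with sign expansion ++----+ is 35/32.

35/32


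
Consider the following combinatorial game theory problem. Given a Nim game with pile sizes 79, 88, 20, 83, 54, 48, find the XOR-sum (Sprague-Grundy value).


We need the XOR (exclusive or) of all pile sizes.
After XOR-ing pile 1 (size 79): 0 XOR 79 = 79
After XOR-ing pile 2 (size 88): 79 XOR 88 = 23
After XOR-ing pile 3 (size 20): 23 XOR 20 = 3
After XOR-ing pile 4 (size 83): 3 XOR 83 = 80
After XOR-ing pile 5 (size 54): 80 XOR 54 = 102
After XOR-ing pile 6 (size 48): 102 XOR 48 = 86
The Nim-value of this position is 86.

86


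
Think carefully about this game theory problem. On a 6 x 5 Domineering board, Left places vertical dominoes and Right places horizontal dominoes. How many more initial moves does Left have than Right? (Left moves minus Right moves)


Board is 6 x 5 (rows x cols).
Left (vertical) placements: (rows-1) * cols = 5 * 5 = 25
Right (horizontal) placements: rows * (cols-1) = 6 * 4 = 24
Advantage = Left - Right = 25 - 24 = 1

1


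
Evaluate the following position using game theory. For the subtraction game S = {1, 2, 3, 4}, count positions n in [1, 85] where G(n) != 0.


Subtraction set S = {1, 2, 3, 4}, so G(n) = n mod 5.
G(n) = 0 when n is a multiple of 5.
Multiples of 5 in [1, 85]: 17
N-positions (nonzero Grundy) = 85 - 17 = 68

68


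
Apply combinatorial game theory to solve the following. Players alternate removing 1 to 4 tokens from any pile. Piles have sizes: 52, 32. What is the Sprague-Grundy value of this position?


Subtraction set: {1, 2, 3, 4}
For this subtraction set, G(n) = n mod 5 (period = max + 1 = 5).
Pile 1 (size 52): G(52) = 52 mod 5 = 2
Pile 2 (size 32): G(32) = 32 mod 5 = 2
Total Grundy value = XOR of all: 2 XOR 2 = 0

0


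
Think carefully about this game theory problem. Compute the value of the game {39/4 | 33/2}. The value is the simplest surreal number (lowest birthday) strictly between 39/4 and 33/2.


Left options: {39/4}, max = 39/4
Right options: {33/2}, min = 33/2
All options are numbers and max(Left) < min(Right), so by the simplicity theorem the value is the simplest (earliest-born) number strictly between 39/4 and 33/2.
Integers 10 through 16 all lie strictly between 39/4 and 33/2.
Among integers, the simplest (lowest birthday = smallest |n|; 0 is born on day 0, +-n on day n) is 10.
No non-integer in the interval can be simpler: if x is a non-integer in the interval, then floor(x) or ceil(x) also lies in the interval (the interval contains an integer), and both are proper prefixes of x's sign expansion, i.e. born earlier. So the game value is 10.
Game value = 10

10


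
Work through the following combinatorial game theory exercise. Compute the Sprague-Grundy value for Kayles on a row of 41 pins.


Kayles: a move removes 1 or 2 adjacent pins from a contiguous row.
Removing pins from a row of k leaves two independent rows (a, b) with a + b = k - 1 (one pin) or a + b = k - 2 (two pins); an end removal gives a = 0.
By Sprague-Grundy, G(k) = mex{ G(a) XOR G(b) } over all these splits. G(0) = 0.
G(1): splits (0,0):0^0=0 -> mex({0}) = 1
G(2): splits (0,1):0^1=1 (0,0):0^0=0 -> mex({0, 1}) = 2
G(3): splits (0,2):0^2=2 (1,1):1^1=0 (0,1):0^1=1 -> mex({0, 1, 2}) = 3
G(4): splits (0,3):0^3=3 (1,2):1^2=3 (0,2):0^2=2 (1,1):1^1=0 -> mex({0, 2, 3}) = 1
G(5): splits (0,4):0^1=1 (1,3):1^3=2 (2,2):2^2=0 (0,3):0^3=3 (1,2):1^2=3 -> mex({0, 1, 2, 3}) = 4
G(6) = mex({0, 1, 2, 4}) = 3
G(7) = mex({0, 1, 3, 4, 5}) = 2
G(8) = mex({0, 2, 3, 5, 6}) = 1
G(9) = mex({0, 1, 2, 3, 6, 7}) = 4
G(10) = mex({0, 1, 3, 4, 5, 7}) = 2
G(11) = mex({0, 1, 2, 3, 4, 5}) = 6
G(12) = mex({0, 1, 2, 3, 5, 6, 7}) = 4
G(13) = mex({0, 2, 3, 4, 6, 7}) = 1
G(14) = mex({0, 1, 4, 5, 6, 7}) = 2
G(15) = mex({0, 1, 2, 3, 4, 5, 6}) = 7
G(16) = mex({0, 2, 3, 5, 6, 7}) = 1
G(17) = mex({0, 1, 2, 3, 5, 6, 7}) = 4
G(18) = mex({0, 1, 2, 4, 5, 6}) = 3
G(19) = mex({0, 1, 3, 4, 5, 7}) = 2
G(20) = mex({0, 2, 3, 4, 5, 6, 7}) = 1
G(21) = mex({0, 1, 2, 3, 5, 6, 7}) = 4
G(22) = mex({0, 1, 2, 3, 4, 5, 7}) = 6
G(23) = mex({0, 1, 2, 3, 4, 5, 6}) = 7
G(24) = mex({0, 1, 2, 3, 5, 6, 7}) = 4
G(25) = mex({0, 2, 3, 4, 6, 7}) = 1
G(26) = mex({0, 1, 3, 4, 5, 6, 7}) = 2
G(27) = mex({0, 1, 2, 3, 4, 5, 6, 7}) = 8
G(28) = mex({0, 1, 2, 3, 4, 6, 7, 8}) = 5
G(29) = mex({0, 1, 2, 3, 5, 6, 7, 8, 9}) = 4
G(30) = mex({0, 1, 2, 3, 4, 5, 6, 9, 10}) = 7
G(31) = mex({0, 1, 3, 4, 5, 7, 10, 11}) = 2
G(32) = mex({0, 2, 3, 4, 5, 6, 7, 9, 11}) = 1
G(33) = mex({0, 1, 2, 3, 4, 5, 6, 7, 9, 12}) = 8
G(34) = mex({0, 1, 2, 3, 4, 5, 7, 8, 11, 12}) = 6
G(35) = mex({0, 1, 2, 3, 4, 5, 6, 8, 9, 10, 11}) = 7
G(36) = mex({0, 1, 2, 3, 5, 6, 7, 9, 10}) = 4
G(37) = mex({0, 2, 3, 4, 6, 7, 9, 10, 11, 12}) = 1
G(38) = mex({0, 1, 3, 4, 5, 6, 7, 9, 10, 11, 12}) = 2
G(39) = mex({0, 1, 2, 4, 5, 6, 7, 9, 10, 12, 14}) = 3
G(40) = mex({0, 2, 3, 4, 6, 7, 11, 12, 14}) = 1
G(41) = mex({0, 1, 2, 3, 5, 6, 7, 9, 10, 11, 12}) = 4
Therefore G(41) = 4.

4


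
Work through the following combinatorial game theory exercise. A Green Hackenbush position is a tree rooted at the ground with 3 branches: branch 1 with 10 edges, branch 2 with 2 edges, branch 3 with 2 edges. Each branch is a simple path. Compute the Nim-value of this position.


The tree has 3 branches from the ground vertex.
In Green Hackenbush, the Nim-value of a simple path of length k is k.
Branch 1: length 10, Nim-value = 10
Branch 2: length 2, Nim-value = 2
Branch 3: length 2, Nim-value = 2
Total Nim-value = XOR of all branch values:
0 XOR 10 = 10
10 XOR 2 = 8
8 XOR 2 = 10
Nim-value of the tree = 10

10


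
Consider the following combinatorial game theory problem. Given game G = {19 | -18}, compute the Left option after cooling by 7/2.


Original game: {19 | -18} (a switch {a | b} with a > b).
Cooling by t (for t below the temperature (a - b)/2 = 37/2) taxes each move by t: {a | b} cooled by t is {a - t | b + t}.
Cooling amount: t = 7/2
Cooled Left option: 19 - 7/2 = 31/2
Cooled Right option: -18 + 7/2 = -29/2
Cooled game: {31/2 | -29/2}
Left option = 31/2

31/2


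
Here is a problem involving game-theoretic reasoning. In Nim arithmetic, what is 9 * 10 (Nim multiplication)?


Nim multiplication is bilinear over XOR: (u XOR v) * w = (u*w) XOR (v*w).
So we split each operand into its bit components and XOR the pairwise Nim products.
9 = 1 + 8 (as XOR of powers of 2).
10 = 2 + 8 (as XOR of powers of 2).
Using the standard Nim-product table on single bits:
  2*2 = 3,   2*4 = 8,   2*8 = 12,
  4*4 = 6,   4*8 = 11,  8*8 = 13,
and  1*x = x (identity), k*l = l*k (commutative).
Pairwise Nim products:
  1 * 2 = 2
  1 * 8 = 8
  8 * 2 = 12
  8 * 8 = 13
XOR them: 2 XOR 8 XOR 12 XOR 13 = 11.
Result: 9 * 10 = 11 (in Nim).

11


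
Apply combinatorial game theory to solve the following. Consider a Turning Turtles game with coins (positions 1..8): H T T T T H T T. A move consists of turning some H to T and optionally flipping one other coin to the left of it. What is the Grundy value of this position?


Coins: H T T T T H T T
Key fact: a single head at position k behaves exactly like a Nim heap of size k (turning it to T and optionally flipping a coin at j < k corresponds to moving the heap from k to j, or to 0), and heads combine as a disjunctive sum (two heads at the same place would cancel, matching j XOR j = 0). So the Nim-value is the XOR of the 1-indexed positions of the heads.
Face-up positions (1-indexed): [1, 6]
XOR 0 with 1: 0 XOR 1 = 1
XOR 1 with 6: 1 XOR 6 = 7
Nim-value = 7

7


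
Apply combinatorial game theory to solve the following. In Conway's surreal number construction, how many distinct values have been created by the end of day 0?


Day 0: {|} = 0 is born. Count = 1.
Day n: the number of surreal numbers born by day n is 2^(n+1) - 1.
By day 0: 2^1 - 1 = 1
By day 0: 1 surreal numbers.

1


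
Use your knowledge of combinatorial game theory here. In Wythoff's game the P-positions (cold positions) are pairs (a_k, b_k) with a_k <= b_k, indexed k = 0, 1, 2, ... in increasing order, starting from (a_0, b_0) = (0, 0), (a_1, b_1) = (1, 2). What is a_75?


By Wythoff's theorem, a_k = floor(k * phi) and b_k = floor(k * phi^2) = a_k + k, where phi = (1 + sqrt(5))/2 is the golden ratio.
phi = (1 + sqrt(5))/2 = 1.618034
k = 75
k * phi = 75 * 1.618034 = 121.352549
a_75 = floor(k * phi) = 121

121


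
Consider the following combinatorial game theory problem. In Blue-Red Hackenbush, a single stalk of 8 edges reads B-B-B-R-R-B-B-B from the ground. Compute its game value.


Edges (from ground): B-B-B-R-R-B-B-B
By Berlekamp's sign-expansion rule, a Blue-Red Hackenbush stalk has the value of the surreal number whose sign sequence is the edge sequence with B -> + and R -> -.
Sign sequence: +++--+++
Trace the sign expansion in the surreal number tree, starting from 0:
Edge 1: B (sign +) -> bounds (0, +inf), value = 1
Edge 2: B (sign +) -> bounds (1, +inf), value = 2
Edge 3: B (sign +) -> bounds (2, +inf), value = 3
Edge 4: R (sign -) -> bounds (2, 3), value = 5/2
Edge 5: R (sign -) -> bounds (2, 5/2), value = 9/4
Edge 6: B (sign +) -> bounds (9/4, 5/2), value = 19/8
Edge 7: B (sign +) -> bounds (19/8, 5/2), value = 39/16
Edge 8: B (sign +) -> bounds (39/16, 5/2), value = 79/32
Game value = 79/32

79/32


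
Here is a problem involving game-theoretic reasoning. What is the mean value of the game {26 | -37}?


Game = {26 | -37}, a switch {a | b} with numbers a > b.
Its thermograph has left wall a - t and right wall b + t, which meet at t = (a - b)/2, where both equal (a + b)/2. So the mast (mean value) is at (a + b)/2.
Mean = (26 + (-37))/2 = -11/2 = -11/2

-11/2


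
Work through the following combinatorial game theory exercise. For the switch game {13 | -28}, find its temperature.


The game is {13 | -28}, a switch {a | b} with numbers a > b.
Cooling {a | b} by t gives {a - t | b + t}, which stops being hot when a - t = b + t, i.e. at t = (a - b)/2. So the temperature of a switch is (a - b)/2.
Temperature = (Left option - Right option) / 2
= (13 - (-28)) / 2
= 41 / 2
= 41/2

41/2


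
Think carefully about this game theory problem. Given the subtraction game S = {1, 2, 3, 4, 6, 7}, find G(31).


The subtraction set is S = {1, 2, 3, 4, 6, 7}.
G(k) = mex{ G(k - s) : s in S, s <= k }. We compute iteratively: G(0) = 0.
G(1) = mex({0}) = 1
G(2) = mex({0, 1}) = 2
G(3) = mex({0, 1, 2}) = 3
G(4) = mex({0, 1, 2, 3}) = 4
G(5) = mex({1, 2, 3, 4}) = 0
G(6) = mex({0, 2, 3, 4}) = 1
G(7) = mex({0, 1, 3, 4}) = 2
G(8) = mex({0, 1, 2, 4}) = 3
G(9) = mex({0, 1, 2, 3}) = 4
G(10) = mex({1, 2, 3, 4}) = 0
G(11) = mex({0, 2, 3, 4}) = 1
Observe that G(5)..G(11) = 0, 1, 2, 3, 4, 0, 1 repeats G(0)..G(6) = 0, 1, 2, 3, 4, 0, 1.
For k >= max(S) = 7, G(k) is determined by the previous 7 values G(k-7)..G(k-1); a window of 7 consecutive values has recurred shifted by 5, so by induction G(k + 5) = G(k) for all k >= 0: the sequence is periodic from the start with period 5.
One period: G(0..4) = 0, 1, 2, 3, 4.
31 mod 5 = 1, so G(31) = G(1) = 1.

1
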